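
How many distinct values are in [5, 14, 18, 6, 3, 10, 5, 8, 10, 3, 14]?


List all unique values:
Distinct values: [3, 5, 6, 8, 10, 14, 18]
Count = 7
Final answer: 7


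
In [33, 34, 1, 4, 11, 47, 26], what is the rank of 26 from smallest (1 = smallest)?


Sort ascending: [1, 4, 11, 26, 33, 34, 47]
Find 26 in the sorted list.
26 is at position 4 (1-indexed).
Final answer: 4


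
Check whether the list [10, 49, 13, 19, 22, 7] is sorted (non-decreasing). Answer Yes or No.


Check consecutive pairs:
  10 <= 49? True
  49 <= 13? False
  13 <= 19? True
  19 <= 22? True
  22 <= 7? False
2 consecutive pair(s) are out of order, so the list is not sorted.
Final answer: No


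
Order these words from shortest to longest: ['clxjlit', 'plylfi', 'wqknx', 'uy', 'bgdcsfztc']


Compute lengths:
  'clxjlit' has length 7
  'plylfi' has length 6
  'wqknx' has length 5
  'uy' has length 2
  'bgdcsfztc' has length 9
Lengths in increasing order: 2 < 5 < 6 < 7 < 9
Listing the words in that order gives the answer.
Final answer: ['uy', 'wqknx', 'plylfi', 'clxjlit', 'bgdcsfztc']


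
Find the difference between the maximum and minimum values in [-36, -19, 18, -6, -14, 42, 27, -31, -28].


Maximum value: 42
Minimum value: -36
Range = 42 - (-36) = 78
Final answer: 78


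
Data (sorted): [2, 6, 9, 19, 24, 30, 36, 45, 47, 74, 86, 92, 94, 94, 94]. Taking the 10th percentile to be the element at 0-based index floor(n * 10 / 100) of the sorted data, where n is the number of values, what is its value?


The dataset has n = 15 elements.
Index = floor(15 * 10 / 100) = floor(150 / 100) = floor(1.5) = 1
Counting from index 0 in the sorted data, the element at index 1 is 6.
Final answer: 6


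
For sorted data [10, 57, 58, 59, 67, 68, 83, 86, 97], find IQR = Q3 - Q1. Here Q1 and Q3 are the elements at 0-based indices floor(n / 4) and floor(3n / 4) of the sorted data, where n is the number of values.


The data has n = 9 elements.
Q1 index = floor(9 / 4) = floor(2.25) = 2; Q3 index = floor(3 * 9 / 4) = floor(6.75) = 6
Q1 = element at index 2 = 58
Q3 = element at index 6 = 83
IQR = 83 - 58 = 25
Final answer: 25


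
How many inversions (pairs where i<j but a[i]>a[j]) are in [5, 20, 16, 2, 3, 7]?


For each element, count the later elements that are smaller than it:
  5 (index 0): smaller elements after it = [2, 3] -> 2
  20 (index 1): smaller elements after it = [16, 2, 3, 7] -> 4
  16 (index 2): smaller elements after it = [2, 3, 7] -> 3
  2 (index 3): smaller elements after it = [] -> 0
  3 (index 4): smaller elements after it = [] -> 0
Total inversions = 2 + 4 + 3 + 0 + 0 = 9
Final answer: 9


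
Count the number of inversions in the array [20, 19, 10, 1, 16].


For each element, count the later elements that are smaller than it:
  20 (index 0): smaller elements after it = [19, 10, 1, 16] -> 4
  19 (index 1): smaller elements after it = [10, 1, 16] -> 3
  10 (index 2): smaller elements after it = [1] -> 1
  1 (index 3): smaller elements after it = [] -> 0
Total inversions = 4 + 3 + 1 + 0 = 8
Final answer: 8


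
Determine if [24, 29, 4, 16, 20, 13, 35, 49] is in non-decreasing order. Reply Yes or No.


Check consecutive pairs:
  24 <= 29? True
  29 <= 4? False
  4 <= 16? True
  16 <= 20? True
  20 <= 13? False
  13 <= 35? True
  35 <= 49? True
2 consecutive pair(s) are out of order, so the list is not sorted.
Final answer: No


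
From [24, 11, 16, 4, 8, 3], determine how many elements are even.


Check each element:
  24 is even
  11 is odd
  16 is even
  4 is even
  8 is even
  3 is odd
Evens: [24, 16, 4, 8]
Count of evens = 4
Final answer: 4


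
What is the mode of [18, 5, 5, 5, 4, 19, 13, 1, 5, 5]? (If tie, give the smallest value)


Count the frequency of each value:
  1 appears 1 time(s)
  4 appears 1 time(s)
  5 appears 5 time(s)
  13 appears 1 time(s)
  18 appears 1 time(s)
  19 appears 1 time(s)
Maximum frequency is 5.
Only 5 reaches that frequency, so it is the mode.
Final answer: 5


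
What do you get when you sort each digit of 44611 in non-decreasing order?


The number 44611 has digits: 4, 4, 6, 1, 1
Sorted: 1, 1, 4, 4, 6
Joining the sorted digits gives the result.
Final answer: 11446


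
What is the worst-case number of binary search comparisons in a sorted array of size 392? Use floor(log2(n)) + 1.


Binary search halves the search space each step.
Maximum comparisons = floor(log2(392)) + 1
log2(392) = 8.6147
floor(log2(392)) = 8, so 8 + 1 = 9
Final answer: 9


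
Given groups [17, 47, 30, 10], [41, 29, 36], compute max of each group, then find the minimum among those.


Find max of each group:
  Group 1: [17, 47, 30, 10] -> max = 47
  Group 2: [41, 29, 36] -> max = 41
Maxes: [47, 41]
Minimum of maxes = 41
Final answer: 41


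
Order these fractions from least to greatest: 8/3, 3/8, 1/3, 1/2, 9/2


Convert to decimal for comparison:
  8/3 = 2.6667
  3/8 = 0.375
  1/3 = 0.3333
  1/2 = 0.5
  9/2 = 4.5
Decimals in increasing order: 0.3333 < 0.375 < 0.5 < 2.6667 < 4.5
Writing each back as its fraction gives the sorted order.
Final answer: 1/3, 3/8, 1/2, 8/3, 9/2


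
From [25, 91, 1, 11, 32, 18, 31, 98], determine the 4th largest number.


Sort descending: [98, 91, 32, 31, 25, 18, 11, 1]
The 4th element (1-indexed) is at index 3.
Value = 31
Final answer: 31


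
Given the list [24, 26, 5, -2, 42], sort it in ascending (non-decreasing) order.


Original list: [24, 26, 5, -2, 42]
Repeatedly take the smallest remaining element:
  Remaining [24, 26, 5, -2, 42] -> smallest is -2
  Remaining [24, 26, 5, 42] -> smallest is 5
  Remaining [24, 26, 42] -> smallest is 24
  Remaining [26, 42] -> smallest is 26
  Remaining [42] -> smallest is 42
Collecting the picks in order gives the sorted list.
Final answer: [-2, 5, 24, 26, 42]


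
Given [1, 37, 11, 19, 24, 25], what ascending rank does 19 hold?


Sort ascending: [1, 11, 19, 24, 25, 37]
Find 19 in the sorted list.
19 is at position 3 (1-indexed).
Final answer: 3


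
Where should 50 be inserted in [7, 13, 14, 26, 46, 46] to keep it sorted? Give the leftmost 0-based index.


List is sorted: [7, 13, 14, 26, 46, 46]
We need the leftmost position where 50 can be inserted, i.e. the first index whose element is >= 50 (or the end of the list if none is).
Binary search with low=0, high=6 (0-based indices):
  low=0, high=6, mid=3: a[3]=26 < 50, so low = 4
  low=4, high=6, mid=5: a[5]=46 < 50, so low = 6
Now low = high = 6, so the insertion index is 6.
Final answer: 6


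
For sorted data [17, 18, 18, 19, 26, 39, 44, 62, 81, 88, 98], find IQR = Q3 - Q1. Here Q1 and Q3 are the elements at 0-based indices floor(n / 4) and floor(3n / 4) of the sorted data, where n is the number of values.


The data has n = 11 elements.
Q1 index = floor(11 / 4) = floor(2.75) = 2; Q3 index = floor(3 * 11 / 4) = floor(8.25) = 8
Q1 = element at index 2 = 18
Q3 = element at index 8 = 81
IQR = 81 - 18 = 63
Final answer: 63


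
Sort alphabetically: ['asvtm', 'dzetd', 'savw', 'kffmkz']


Compare strings character by character (the first differing letter decides):
  'asvtm' < 'dzetd' since 'a' < 'd' at position 1
  'dzetd' < 'kffmkz' since 'd' < 'k' at position 1
  'kffmkz' < 'savw' since 'k' < 's' at position 1
Chaining these comparisons gives the alphabetical order.
Final answer: ['asvtm', 'dzetd', 'kffmkz', 'savw']


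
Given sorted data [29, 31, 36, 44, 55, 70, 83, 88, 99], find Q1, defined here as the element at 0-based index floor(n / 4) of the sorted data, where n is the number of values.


The list has n = 9 elements.
Q1 index = floor(9 / 4) = floor(2.25) = 2
Counting from index 0 in the sorted data, the element at index 2 is 36.
Final answer: 36


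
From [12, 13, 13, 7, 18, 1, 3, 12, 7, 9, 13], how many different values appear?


List all unique values:
Distinct values: [1, 3, 7, 9, 12, 13, 18]
Count = 7
Final answer: 7


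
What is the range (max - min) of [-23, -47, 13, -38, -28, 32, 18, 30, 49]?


Maximum value: 49
Minimum value: -47
Range = 49 - (-47) = 96
Final answer: 96


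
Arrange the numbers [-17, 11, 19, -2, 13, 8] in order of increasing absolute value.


Compute absolute values:
  |-17| = 17
  |11| = 11
  |19| = 19
  |-2| = 2
  |13| = 13
  |8| = 8
Absolute values in increasing order: 2 < 8 < 11 < 13 < 17 < 19
Listing the original numbers in that order gives the answer.
Final answer: [-2, 8, 11, 13, -17, 19]


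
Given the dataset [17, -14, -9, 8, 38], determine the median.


First, sort the list: [-14, -9, 8, 17, 38]
The list has 5 elements (odd count).
The middle index is 2 (0-based), and the element there is 8.
Final answer: 8


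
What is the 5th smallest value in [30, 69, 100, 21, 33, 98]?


Sort ascending: [21, 30, 33, 69, 98, 100]
The 5th element (1-indexed) is at index 4.
Value = 98
Final answer: 98


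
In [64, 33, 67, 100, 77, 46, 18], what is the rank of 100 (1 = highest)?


Sort descending: [100, 77, 67, 64, 46, 33, 18]
Find 100 in the sorted list.
100 is at position 1.
Final answer: 1


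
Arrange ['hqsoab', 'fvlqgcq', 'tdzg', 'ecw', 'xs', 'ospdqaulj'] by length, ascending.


Compute lengths:
  'hqsoab' has length 6
  'fvlqgcq' has length 7
  'tdzg' has length 4
  'ecw' has length 3
  'xs' has length 2
  'ospdqaulj' has length 9
Lengths in increasing order: 2 < 3 < 4 < 6 < 7 < 9
Listing the words in that order gives the answer.
Final answer: ['xs', 'ecw', 'tdzg', 'hqsoab', 'fvlqgcq', 'ospdqaulj']


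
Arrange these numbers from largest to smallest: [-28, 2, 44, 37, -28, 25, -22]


Original list: [-28, 2, 44, 37, -28, 25, -22]
Repeatedly take the largest remaining element:
  Remaining [-28, 2, 44, 37, -28, 25, -22] -> largest is 44
  Remaining [-28, 2, 37, -28, 25, -22] -> largest is 37
  Remaining [-28, 2, -28, 25, -22] -> largest is 25
  Remaining [-28, 2, -28, -22] -> largest is 2
  Remaining [-28, -28, -22] -> largest is -22
  Remaining [-28, -28] -> largest is -28
  Remaining [-28] -> largest is -28
Collecting the picks in order gives the descending list.
Final answer: [44, 37, 25, 2, -22, -28, -28]


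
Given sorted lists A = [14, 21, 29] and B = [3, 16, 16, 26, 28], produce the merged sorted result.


List A: [14, 21, 29]
List B: [3, 16, 16, 26, 28]
Repeatedly compare the front elements and take the smaller:
  14 vs 3 -> take 3
  14 vs 16 -> take 14
  21 vs 16 -> take 16
  21 vs 16 -> take 16
  21 vs 26 -> take 21
  29 vs 26 -> take 26
  29 vs 28 -> take 28
  B is exhausted; append the rest of A: [29]
Final answer: [3, 14, 16, 16, 21, 26, 28, 29]


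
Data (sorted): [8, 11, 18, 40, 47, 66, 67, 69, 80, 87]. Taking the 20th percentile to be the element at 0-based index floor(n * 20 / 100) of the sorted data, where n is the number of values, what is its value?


The dataset has n = 10 elements.
Index = floor(10 * 20 / 100) = floor(200 / 100) = floor(2) = 2
Counting from index 0 in the sorted data, the element at index 2 is 18.
Final answer: 18


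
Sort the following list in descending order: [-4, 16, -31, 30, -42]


Original list: [-4, 16, -31, 30, -42]
Repeatedly take the largest remaining element:
  Remaining [-4, 16, -31, 30, -42] -> largest is 30
  Remaining [-4, 16, -31, -42] -> largest is 16
  Remaining [-4, -31, -42] -> largest is -4
  Remaining [-31, -42] -> largest is -31
  Remaining [-42] -> largest is -42
Collecting the picks in order gives the descending list.
Final answer: [30, 16, -4, -31, -42]


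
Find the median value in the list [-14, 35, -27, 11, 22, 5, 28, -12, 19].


First, sort the list: [-27, -14, -12, 5, 11, 19, 22, 28, 35]
The list has 9 elements (odd count).
The middle index is 4 (0-based), and the element there is 11.
Final answer: 11


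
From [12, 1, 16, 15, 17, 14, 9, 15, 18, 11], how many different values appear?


List all unique values:
Distinct values: [1, 9, 11, 12, 14, 15, 16, 17, 18]
Count = 9
Final answer: 9


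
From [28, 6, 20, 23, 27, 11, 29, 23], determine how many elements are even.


Check each element:
  28 is even
  6 is even
  20 is even
  23 is odd
  27 is odd
  11 is odd
  29 is odd
  23 is odd
Evens: [28, 6, 20]
Count of evens = 3
Final answer: 3


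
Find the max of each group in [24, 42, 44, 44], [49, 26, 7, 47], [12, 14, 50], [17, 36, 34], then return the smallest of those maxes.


Find max of each group:
  Group 1: [24, 42, 44, 44] -> max = 44
  Group 2: [49, 26, 7, 47] -> max = 49
  Group 3: [12, 14, 50] -> max = 50
  Group 4: [17, 36, 34] -> max = 36
Maxes: [44, 49, 50, 36]
Minimum of maxes = 36
Final answer: 36


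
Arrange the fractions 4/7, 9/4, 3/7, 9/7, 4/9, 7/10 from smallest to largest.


Convert to decimal for comparison:
  4/7 = 0.5714
  9/4 = 2.25
  3/7 = 0.4286
  9/7 = 1.2857
  4/9 = 0.4444
  7/10 = 0.7
Decimals in increasing order: 0.4286 < 0.4444 < 0.5714 < 0.7 < 1.2857 < 2.25
Writing each back as its fraction gives the sorted order.
Final answer: 3/7, 4/9, 4/7, 7/10, 9/7, 9/4


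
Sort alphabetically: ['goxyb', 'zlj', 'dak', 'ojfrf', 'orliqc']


Compare strings character by character (the first differing letter decides):
  'dak' < 'goxyb' since 'd' < 'g' at position 1
  'goxyb' < 'ojfrf' since 'g' < 'o' at position 1
  'ojfrf' < 'orliqc' since 'j' < 'r' at position 2
  'orliqc' < 'zlj' since 'o' < 'z' at position 1
Chaining these comparisons gives the alphabetical order.
Final answer: ['dak', 'goxyb', 'ojfrf', 'orliqc', 'zlj']


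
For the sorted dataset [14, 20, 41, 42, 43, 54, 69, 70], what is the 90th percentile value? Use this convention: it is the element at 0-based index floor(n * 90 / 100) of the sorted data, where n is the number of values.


The dataset has n = 8 elements.
Index = floor(8 * 90 / 100) = floor(720 / 100) = floor(7.2) = 7
Counting from index 0 in the sorted data, the element at index 7 is 70.
Final answer: 70


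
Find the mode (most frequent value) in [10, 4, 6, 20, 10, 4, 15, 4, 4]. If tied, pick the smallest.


Count the frequency of each value:
  4 appears 4 time(s)
  6 appears 1 time(s)
  10 appears 2 time(s)
  15 appears 1 time(s)
  20 appears 1 time(s)
Maximum frequency is 4.
Only 4 reaches that frequency, so it is the mode.
Final answer: 4


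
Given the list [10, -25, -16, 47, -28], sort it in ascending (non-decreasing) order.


Original list: [10, -25, -16, 47, -28]
Repeatedly take the smallest remaining element:
  Remaining [10, -25, -16, 47, -28] -> smallest is -28
  Remaining [10, -25, -16, 47] -> smallest is -25
  Remaining [10, -16, 47] -> smallest is -16
  Remaining [10, 47] -> smallest is 10
  Remaining [47] -> smallest is 47
Collecting the picks in order gives the sorted list.
Final answer: [-28, -25, -16, 10, 47]


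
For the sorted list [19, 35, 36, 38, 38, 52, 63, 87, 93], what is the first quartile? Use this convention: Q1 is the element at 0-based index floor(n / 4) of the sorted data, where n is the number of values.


The list has n = 9 elements.
Q1 index = floor(9 / 4) = floor(2.25) = 2
Counting from index 0 in the sorted data, the element at index 2 is 36.
Final answer: 36


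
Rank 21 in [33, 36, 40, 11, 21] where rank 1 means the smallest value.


Sort ascending: [11, 21, 33, 36, 40]
Find 21 in the sorted list.
21 is at position 2 (1-indexed).
Final answer: 2


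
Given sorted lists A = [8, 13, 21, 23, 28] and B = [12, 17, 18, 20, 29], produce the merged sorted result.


List A: [8, 13, 21, 23, 28]
List B: [12, 17, 18, 20, 29]
Repeatedly compare the front elements and take the smaller:
  8 vs 12 -> take 8
  13 vs 12 -> take 12
  13 vs 17 -> take 13
  21 vs 17 -> take 17
  21 vs 18 -> take 18
  21 vs 20 -> take 20
  21 vs 29 -> take 21
  23 vs 29 -> take 23
  28 vs 29 -> take 28
  A is exhausted; append the rest of B: [29]
Final answer: [8, 12, 13, 17, 18, 20, 21, 23, 28, 29]


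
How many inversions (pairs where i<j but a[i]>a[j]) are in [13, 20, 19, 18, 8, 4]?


For each element, count the later elements that are smaller than it:
  13 (index 0): smaller elements after it = [8, 4] -> 2
  20 (index 1): smaller elements after it = [19, 18, 8, 4] -> 4
  19 (index 2): smaller elements after it = [18, 8, 4] -> 3
  18 (index 3): smaller elements after it = [8, 4] -> 2
  8 (index 4): smaller elements after it = [4] -> 1
Total inversions = 2 + 4 + 3 + 2 + 1 = 12
Final answer: 12


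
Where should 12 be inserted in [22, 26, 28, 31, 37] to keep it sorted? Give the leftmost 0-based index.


List is sorted: [22, 26, 28, 31, 37]
We need the leftmost position where 12 can be inserted, i.e. the first index whose element is >= 12 (or the end of the list if none is).
Binary search with low=0, high=5 (0-based indices):
  low=0, high=5, mid=2: a[2]=28 >= 12, so high = 2
  low=0, high=2, mid=1: a[1]=26 >= 12, so high = 1
  low=0, high=1, mid=0: a[0]=22 >= 12, so high = 0
Now low = high = 0, so the insertion index is 0.
Final answer: 0


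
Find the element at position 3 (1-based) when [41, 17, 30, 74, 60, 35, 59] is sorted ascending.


Sort ascending: [17, 30, 35, 41, 59, 60, 74]
The 3rd element (1-indexed) is at index 2.
Value = 35
Final answer: 35


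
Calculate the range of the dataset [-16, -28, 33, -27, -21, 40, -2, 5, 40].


Maximum value: 40
Minimum value: -28
Range = 40 - (-28) = 68
Final answer: 68


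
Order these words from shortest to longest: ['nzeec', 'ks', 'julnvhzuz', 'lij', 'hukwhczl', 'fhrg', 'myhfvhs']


Compute lengths:
  'nzeec' has length 5
  'ks' has length 2
  'julnvhzuz' has length 9
  'lij' has length 3
  'hukwhczl' has length 8
  'fhrg' has length 4
  'myhfvhs' has length 7
Lengths in increasing order: 2 < 3 < 4 < 5 < 7 < 8 < 9
Listing the words in that order gives the answer.
Final answer: ['ks', 'lij', 'fhrg', 'nzeec', 'myhfvhs', 'hukwhczl', 'julnvhzuz']


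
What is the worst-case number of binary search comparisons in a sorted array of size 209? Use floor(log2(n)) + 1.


Binary search halves the search space each step.
Maximum comparisons = floor(log2(209)) + 1
log2(209) = 7.7074
floor(log2(209)) = 7, so 7 + 1 = 8
Final answer: 8


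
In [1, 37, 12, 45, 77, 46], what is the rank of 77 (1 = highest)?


Sort descending: [77, 46, 45, 37, 12, 1]
Find 77 in the sorted list.
77 is at position 1.
Final answer: 1


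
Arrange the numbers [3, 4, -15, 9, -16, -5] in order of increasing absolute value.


Compute absolute values:
  |3| = 3
  |4| = 4
  |-15| = 15
  |9| = 9
  |-16| = 16
  |-5| = 5
Absolute values in increasing order: 3 < 4 < 5 < 9 < 15 < 16
Listing the original numbers in that order gives the answer.
Final answer: [3, 4, -5, 9, -15, -16]


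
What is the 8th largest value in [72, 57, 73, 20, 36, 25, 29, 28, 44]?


Sort descending: [73, 72, 57, 44, 36, 29, 28, 25, 20]
The 8th element (1-indexed) is at index 7.
Value = 25
Final answer: 25


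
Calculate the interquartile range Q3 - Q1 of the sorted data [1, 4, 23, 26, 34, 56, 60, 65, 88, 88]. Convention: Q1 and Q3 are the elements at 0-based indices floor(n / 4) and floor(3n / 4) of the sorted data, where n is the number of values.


The data has n = 10 elements.
Q1 index = floor(10 / 4) = floor(2.5) = 2; Q3 index = floor(3 * 10 / 4) = floor(7.5) = 7
Q1 = element at index 2 = 23
Q3 = element at index 7 = 65
IQR = 65 - 23 = 42
Final answer: 42


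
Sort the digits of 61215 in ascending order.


The number 61215 has digits: 6, 1, 2, 1, 5
Sorted: 1, 1, 2, 5, 6
Joining the sorted digits gives the result.
Final answer: 11256


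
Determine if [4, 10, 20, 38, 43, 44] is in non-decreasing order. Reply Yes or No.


Check consecutive pairs:
  4 <= 10? True
  10 <= 20? True
  20 <= 38? True
  38 <= 43? True
  43 <= 44? True
Every consecutive pair is in order, so the list is non-decreasing.
Final answer: Yes


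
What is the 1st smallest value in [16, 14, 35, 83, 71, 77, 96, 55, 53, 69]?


Sort ascending: [14, 16, 35, 53, 55, 69, 71, 77, 83, 96]
The 1st element (1-indexed) is at index 0.
Value = 14
Final answer: 14


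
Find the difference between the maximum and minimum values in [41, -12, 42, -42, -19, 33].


Maximum value: 42
Minimum value: -42
Range = 42 - (-42) = 84
Final answer: 84


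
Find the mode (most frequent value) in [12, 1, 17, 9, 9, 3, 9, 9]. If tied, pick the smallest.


Count the frequency of each value:
  1 appears 1 time(s)
  3 appears 1 time(s)
  9 appears 4 time(s)
  12 appears 1 time(s)
  17 appears 1 time(s)
Maximum frequency is 4.
Only 9 reaches that frequency, so it is the mode.
Final answer: 9


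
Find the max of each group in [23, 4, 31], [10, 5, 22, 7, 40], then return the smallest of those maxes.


Find max of each group:
  Group 1: [23, 4, 31] -> max = 31
  Group 2: [10, 5, 22, 7, 40] -> max = 40
Maxes: [31, 40]
Minimum of maxes = 31
Final answer: 31


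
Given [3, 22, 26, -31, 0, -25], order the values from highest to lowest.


Original list: [3, 22, 26, -31, 0, -25]
Repeatedly take the largest remaining element:
  Remaining [3, 22, 26, -31, 0, -25] -> largest is 26
  Remaining [3, 22, -31, 0, -25] -> largest is 22
  Remaining [3, -31, 0, -25] -> largest is 3
  Remaining [-31, 0, -25] -> largest is 0
  Remaining [-31, -25] -> largest is -25
  Remaining [-31] -> largest is -31
Collecting the picks in order gives the descending list.
Final answer: [26, 22, 3, 0, -25, -31]


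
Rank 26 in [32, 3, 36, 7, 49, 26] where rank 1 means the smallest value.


Sort ascending: [3, 7, 26, 32, 36, 49]
Find 26 in the sorted list.
26 is at position 3 (1-indexed).
Final answer: 3


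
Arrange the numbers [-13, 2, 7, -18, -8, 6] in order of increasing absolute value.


Compute absolute values:
  |-13| = 13
  |2| = 2
  |7| = 7
  |-18| = 18
  |-8| = 8
  |6| = 6
Absolute values in increasing order: 2 < 6 < 7 < 8 < 13 < 18
Listing the original numbers in that order gives the answer.
Final answer: [2, 6, 7, -8, -13, -18]


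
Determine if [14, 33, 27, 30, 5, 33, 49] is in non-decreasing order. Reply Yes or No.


Check consecutive pairs:
  14 <= 33? True
  33 <= 27? False
  27 <= 30? True
  30 <= 5? False
  5 <= 33? True
  33 <= 49? True
2 consecutive pair(s) are out of order, so the list is not sorted.
Final answer: No


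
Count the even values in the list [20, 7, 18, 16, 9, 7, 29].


Check each element:
  20 is even
  7 is odd
  18 is even
  16 is even
  9 is odd
  7 is odd
  29 is odd
Evens: [20, 18, 16]
Count of evens = 3
Final answer: 3


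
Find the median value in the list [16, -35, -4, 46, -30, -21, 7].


First, sort the list: [-35, -30, -21, -4, 7, 16, 46]
The list has 7 elements (odd count).
The middle index is 3 (0-based), and the element there is -4.
Final answer: -4


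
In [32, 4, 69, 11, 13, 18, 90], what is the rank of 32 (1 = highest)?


Sort descending: [90, 69, 32, 18, 13, 11, 4]
Find 32 in the sorted list.
32 is at position 3.
Final answer: 3


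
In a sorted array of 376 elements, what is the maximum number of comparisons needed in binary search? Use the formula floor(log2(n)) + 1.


Binary search halves the search space each step.
Maximum comparisons = floor(log2(376)) + 1
log2(376) = 8.5546
floor(log2(376)) = 8, so 8 + 1 = 9
Final answer: 9


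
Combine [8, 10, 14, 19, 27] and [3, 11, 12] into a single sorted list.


List A: [8, 10, 14, 19, 27]
List B: [3, 11, 12]
Repeatedly compare the front elements and take the smaller:
  8 vs 3 -> take 3
  8 vs 11 -> take 8
  10 vs 11 -> take 10
  14 vs 11 -> take 11
  14 vs 12 -> take 12
  B is exhausted; append the rest of A: [14, 19, 27]
Final answer: [3, 8, 10, 11, 12, 14, 19, 27]


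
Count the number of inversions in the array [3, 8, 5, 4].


For each element, count the later elements that are smaller than it:
  3 (index 0): smaller elements after it = [] -> 0
  8 (index 1): smaller elements after it = [5, 4] -> 2
  5 (index 2): smaller elements after it = [4] -> 1
Total inversions = 0 + 2 + 1 = 3
Final answer: 3


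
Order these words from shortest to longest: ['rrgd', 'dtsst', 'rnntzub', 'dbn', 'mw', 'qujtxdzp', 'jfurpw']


Compute lengths:
  'rrgd' has length 4
  'dtsst' has length 5
  'rnntzub' has length 7
  'dbn' has length 3
  'mw' has length 2
  'qujtxdzp' has length 8
  'jfurpw' has length 6
Lengths in increasing order: 2 < 3 < 4 < 5 < 6 < 7 < 8
Listing the words in that order gives the answer.
Final answer: ['mw', 'dbn', 'rrgd', 'dtsst', 'jfurpw', 'rnntzub', 'qujtxdzp']


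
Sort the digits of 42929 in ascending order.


The number 42929 has digits: 4, 2, 9, 2, 9
Sorted: 2, 2, 4, 9, 9
Joining the sorted digits gives the result.
Final answer: 22499


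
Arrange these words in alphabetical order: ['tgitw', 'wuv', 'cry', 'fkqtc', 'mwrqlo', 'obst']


Compare strings character by character (the first differing letter decides):
  'cry' < 'fkqtc' since 'c' < 'f' at position 1
  'fkqtc' < 'mwrqlo' since 'f' < 'm' at position 1
  'mwrqlo' < 'obst' since 'm' < 'o' at position 1
  'obst' < 'tgitw' since 'o' < 't' at position 1
  'tgitw' < 'wuv' since 't' < 'w' at position 1
Chaining these comparisons gives the alphabetical order.
Final answer: ['cry', 'fkqtc', 'mwrqlo', 'obst', 'tgitw', 'wuv']


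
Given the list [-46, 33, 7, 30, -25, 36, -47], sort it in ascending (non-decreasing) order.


Original list: [-46, 33, 7, 30, -25, 36, -47]
Repeatedly take the smallest remaining element:
  Remaining [-46, 33, 7, 30, -25, 36, -47] -> smallest is -47
  Remaining [-46, 33, 7, 30, -25, 36] -> smallest is -46
  Remaining [33, 7, 30, -25, 36] -> smallest is -25
  Remaining [33, 7, 30, 36] -> smallest is 7
  Remaining [33, 30, 36] -> smallest is 30
  Remaining [33, 36] -> smallest is 33
  Remaining [36] -> smallest is 36
Collecting the picks in order gives the sorted list.
Final answer: [-47, -46, -25, 7, 30, 33, 36]


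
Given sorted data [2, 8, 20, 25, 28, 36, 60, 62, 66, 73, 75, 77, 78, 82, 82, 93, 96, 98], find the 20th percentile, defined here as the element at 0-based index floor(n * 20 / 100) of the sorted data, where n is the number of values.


The dataset has n = 18 elements.
Index = floor(18 * 20 / 100) = floor(360 / 100) = floor(3.6) = 3
Counting from index 0 in the sorted data, the element at index 3 is 25.
Final answer: 25


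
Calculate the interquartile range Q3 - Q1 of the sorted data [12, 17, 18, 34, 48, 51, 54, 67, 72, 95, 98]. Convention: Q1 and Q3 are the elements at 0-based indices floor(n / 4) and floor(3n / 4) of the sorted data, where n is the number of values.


The data has n = 11 elements.
Q1 index = floor(11 / 4) = floor(2.75) = 2; Q3 index = floor(3 * 11 / 4) = floor(8.25) = 8
Q1 = element at index 2 = 18
Q3 = element at index 8 = 72
IQR = 72 - 18 = 54
Final answer: 54


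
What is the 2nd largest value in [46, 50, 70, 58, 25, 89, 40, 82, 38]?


Sort descending: [89, 82, 70, 58, 50, 46, 40, 38, 25]
The 2nd element (1-indexed) is at index 1.
Value = 82
Final answer: 82


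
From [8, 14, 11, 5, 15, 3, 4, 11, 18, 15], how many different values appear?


List all unique values:
Distinct values: [3, 4, 5, 8, 11, 14, 15, 18]
Count = 8
Final answer: 8


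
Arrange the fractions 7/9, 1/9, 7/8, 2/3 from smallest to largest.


Convert to decimal for comparison:
  7/9 = 0.7778
  1/9 = 0.1111
  7/8 = 0.875
  2/3 = 0.6667
Decimals in increasing order: 0.1111 < 0.6667 < 0.7778 < 0.875
Writing each back as its fraction gives the sorted order.
Final answer: 1/9, 2/3, 7/9, 7/8


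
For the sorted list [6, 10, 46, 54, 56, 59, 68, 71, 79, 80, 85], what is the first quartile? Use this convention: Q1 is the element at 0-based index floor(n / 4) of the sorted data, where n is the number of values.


The list has n = 11 elements.
Q1 index = floor(11 / 4) = floor(2.75) = 2
Counting from index 0 in the sorted data, the element at index 2 is 46.
Final answer: 46


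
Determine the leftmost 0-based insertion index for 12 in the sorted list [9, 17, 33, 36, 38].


List is sorted: [9, 17, 33, 36, 38]
We need the leftmost position where 12 can be inserted, i.e. the first index whose element is >= 12 (or the end of the list if none is).
Binary search with low=0, high=5 (0-based indices):
  low=0, high=5, mid=2: a[2]=33 >= 12, so high = 2
  low=0, high=2, mid=1: a[1]=17 >= 12, so high = 1
  low=0, high=1, mid=0: a[0]=9 < 12, so low = 1
Now low = high = 1, so the insertion index is 1.
Final answer: 1


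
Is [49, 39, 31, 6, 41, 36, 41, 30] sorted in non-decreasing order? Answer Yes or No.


Check consecutive pairs:
  49 <= 39? False
  39 <= 31? False
  31 <= 6? False
  6 <= 41? True
  41 <= 36? False
  36 <= 41? True
  41 <= 30? False
5 consecutive pair(s) are out of order, so the list is not sorted.
Final answer: No


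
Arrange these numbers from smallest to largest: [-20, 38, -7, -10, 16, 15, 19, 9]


Original list: [-20, 38, -7, -10, 16, 15, 19, 9]
Repeatedly take the smallest remaining element:
  Remaining [-20, 38, -7, -10, 16, 15, 19, 9] -> smallest is -20
  Remaining [38, -7, -10, 16, 15, 19, 9] -> smallest is -10
  Remaining [38, -7, 16, 15, 19, 9] -> smallest is -7
  Remaining [38, 16, 15, 19, 9] -> smallest is 9
  Remaining [38, 16, 15, 19] -> smallest is 15
  Remaining [38, 16, 19] -> smallest is 16
  Remaining [38, 19] -> smallest is 19
  Remaining [38] -> smallest is 38
Collecting the picks in order gives the sorted list.
Final answer: [-20, -10, -7, 9, 15, 16, 19, 38]


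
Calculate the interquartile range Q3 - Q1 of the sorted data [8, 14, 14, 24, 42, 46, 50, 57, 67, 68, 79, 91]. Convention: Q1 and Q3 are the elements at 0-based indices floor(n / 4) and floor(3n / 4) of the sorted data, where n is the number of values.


The data has n = 12 elements.
Q1 index = floor(12 / 4) = floor(3) = 3; Q3 index = floor(3 * 12 / 4) = floor(9) = 9
Q1 = element at index 3 = 24
Q3 = element at index 9 = 68
IQR = 68 - 24 = 44
Final answer: 44


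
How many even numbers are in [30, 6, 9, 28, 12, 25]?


Check each element:
  30 is even
  6 is even
  9 is odd
  28 is even
  12 is even
  25 is odd
Evens: [30, 6, 28, 12]
Count of evens = 4
Final answer: 4


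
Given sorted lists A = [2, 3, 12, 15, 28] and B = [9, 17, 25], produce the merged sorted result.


List A: [2, 3, 12, 15, 28]
List B: [9, 17, 25]
Repeatedly compare the front elements and take the smaller:
  2 vs 9 -> take 2
  3 vs 9 -> take 3
  12 vs 9 -> take 9
  12 vs 17 -> take 12
  15 vs 17 -> take 15
  28 vs 17 -> take 17
  28 vs 25 -> take 25
  B is exhausted; append the rest of A: [28]
Final answer: [2, 3, 9, 12, 15, 17, 25, 28]


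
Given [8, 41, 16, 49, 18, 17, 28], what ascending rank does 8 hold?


Sort ascending: [8, 16, 17, 18, 28, 41, 49]
Find 8 in the sorted list.
8 is at position 1 (1-indexed).
Final answer: 1


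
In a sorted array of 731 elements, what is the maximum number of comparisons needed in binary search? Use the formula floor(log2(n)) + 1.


Binary search halves the search space each step.
Maximum comparisons = floor(log2(731)) + 1
log2(731) = 9.5137
floor(log2(731)) = 9, so 9 + 1 = 10
Final answer: 10


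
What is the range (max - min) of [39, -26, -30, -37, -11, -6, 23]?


Maximum value: 39
Minimum value: -37
Range = 39 - (-37) = 76
Final answer: 76


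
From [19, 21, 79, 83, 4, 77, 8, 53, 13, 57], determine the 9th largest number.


Sort descending: [83, 79, 77, 57, 53, 21, 19, 13, 8, 4]
The 9th element (1-indexed) is at index 8.
Value = 8
Final answer: 8


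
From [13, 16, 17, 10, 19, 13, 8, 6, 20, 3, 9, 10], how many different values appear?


List all unique values:
Distinct values: [3, 6, 8, 9, 10, 13, 16, 17, 19, 20]
Count = 10
Final answer: 10


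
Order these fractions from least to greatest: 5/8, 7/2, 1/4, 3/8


Convert to decimal for comparison:
  5/8 = 0.625
  7/2 = 3.5
  1/4 = 0.25
  3/8 = 0.375
Decimals in increasing order: 0.25 < 0.375 < 0.625 < 3.5
Writing each back as its fraction gives the sorted order.
Final answer: 1/4, 3/8, 5/8, 7/2


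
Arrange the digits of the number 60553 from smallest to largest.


The number 60553 has digits: 6, 0, 5, 5, 3
Sorted: 0, 3, 5, 5, 6
Joining the sorted digits gives the result.
Final answer: 03556


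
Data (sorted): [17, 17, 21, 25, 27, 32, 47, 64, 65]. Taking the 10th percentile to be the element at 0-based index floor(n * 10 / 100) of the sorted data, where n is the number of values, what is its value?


The dataset has n = 9 elements.
Index = floor(9 * 10 / 100) = floor(90 / 100) = floor(0.9) = 0
Counting from index 0 in the sorted data, the element at index 0 is 17.
Final answer: 17


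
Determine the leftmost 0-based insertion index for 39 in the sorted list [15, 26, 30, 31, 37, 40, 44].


List is sorted: [15, 26, 30, 31, 37, 40, 44]
We need the leftmost position where 39 can be inserted, i.e. the first index whose element is >= 39 (or the end of the list if none is).
Binary search with low=0, high=7 (0-based indices):
  low=0, high=7, mid=3: a[3]=31 < 39, so low = 4
  low=4, high=7, mid=5: a[5]=40 >= 39, so high = 5
  low=4, high=5, mid=4: a[4]=37 < 39, so low = 5
Now low = high = 5, so the insertion index is 5.
Final answer: 5


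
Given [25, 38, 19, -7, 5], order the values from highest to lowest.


Original list: [25, 38, 19, -7, 5]
Repeatedly take the largest remaining element:
  Remaining [25, 38, 19, -7, 5] -> largest is 38
  Remaining [25, 19, -7, 5] -> largest is 25
  Remaining [19, -7, 5] -> largest is 19
  Remaining [-7, 5] -> largest is 5
  Remaining [-7] -> largest is -7
Collecting the picks in order gives the descending list.
Final answer: [38, 25, 19, 5, -7]


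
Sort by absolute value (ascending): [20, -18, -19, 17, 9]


Compute absolute values:
  |20| = 20
  |-18| = 18
  |-19| = 19
  |17| = 17
  |9| = 9
Absolute values in increasing order: 9 < 17 < 18 < 19 < 20
Listing the original numbers in that order gives the answer.
Final answer: [9, 17, -18, -19, 20]


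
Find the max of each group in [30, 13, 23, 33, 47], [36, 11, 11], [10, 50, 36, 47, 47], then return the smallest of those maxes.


Find max of each group:
  Group 1: [30, 13, 23, 33, 47] -> max = 47
  Group 2: [36, 11, 11] -> max = 36
  Group 3: [10, 50, 36, 47, 47] -> max = 50
Maxes: [47, 36, 50]
Minimum of maxes = 36
Final answer: 36


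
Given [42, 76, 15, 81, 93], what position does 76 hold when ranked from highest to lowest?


Sort descending: [93, 81, 76, 42, 15]
Find 76 in the sorted list.
76 is at position 3.
Final answer: 3


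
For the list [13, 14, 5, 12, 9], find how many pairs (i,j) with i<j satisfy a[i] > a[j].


For each element, count the later elements that are smaller than it:
  13 (index 0): smaller elements after it = [5, 12, 9] -> 3
  14 (index 1): smaller elements after it = [5, 12, 9] -> 3
  5 (index 2): smaller elements after it = [] -> 0
  12 (index 3): smaller elements after it = [9] -> 1
Total inversions = 3 + 3 + 0 + 1 = 7
Final answer: 7


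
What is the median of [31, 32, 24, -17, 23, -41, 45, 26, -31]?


First, sort the list: [-41, -31, -17, 23, 24, 26, 31, 32, 45]
The list has 9 elements (odd count).
The middle index is 4 (0-based), and the element there is 24.
Final answer: 24


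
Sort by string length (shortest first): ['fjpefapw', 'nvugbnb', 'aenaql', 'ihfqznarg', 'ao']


Compute lengths:
  'fjpefapw' has length 8
  'nvugbnb' has length 7
  'aenaql' has length 6
  'ihfqznarg' has length 9
  'ao' has length 2
Lengths in increasing order: 2 < 6 < 7 < 8 < 9
Listing the words in that order gives the answer.
Final answer: ['ao', 'aenaql', 'nvugbnb', 'fjpefapw', 'ihfqznarg']


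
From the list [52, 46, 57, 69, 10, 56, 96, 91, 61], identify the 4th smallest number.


Sort ascending: [10, 46, 52, 56, 57, 61, 69, 91, 96]
The 4th element (1-indexed) is at index 3.
Value = 56
Final answer: 56


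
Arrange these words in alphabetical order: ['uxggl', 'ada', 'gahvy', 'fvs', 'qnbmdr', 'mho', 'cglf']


Compare strings character by character (the first differing letter decides):
  'ada' < 'cglf' since 'a' < 'c' at position 1
  'cglf' < 'fvs' since 'c' < 'f' at position 1
  'fvs' < 'gahvy' since 'f' < 'g' at position 1
  'gahvy' < 'mho' since 'g' < 'm' at position 1
  'mho' < 'qnbmdr' since 'm' < 'q' at position 1
  'qnbmdr' < 'uxggl' since 'q' < 'u' at position 1
Chaining these comparisons gives the alphabetical order.
Final answer: ['ada', 'cglf', 'fvs', 'gahvy', 'mho', 'qnbmdr', 'uxggl']


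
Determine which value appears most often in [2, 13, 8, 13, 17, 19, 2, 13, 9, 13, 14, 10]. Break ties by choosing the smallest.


Count the frequency of each value:
  2 appears 2 time(s)
  8 appears 1 time(s)
  9 appears 1 time(s)
  10 appears 1 time(s)
  13 appears 4 time(s)
  14 appears 1 time(s)
  17 appears 1 time(s)
  19 appears 1 time(s)
Maximum frequency is 4.
Only 13 reaches that frequency, so it is the mode.
Final answer: 13


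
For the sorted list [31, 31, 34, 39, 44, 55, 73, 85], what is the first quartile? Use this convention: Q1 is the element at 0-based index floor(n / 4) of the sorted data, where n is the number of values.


The list has n = 8 elements.
Q1 index = floor(8 / 4) = floor(2) = 2
Counting from index 0 in the sorted data, the element at index 2 is 34.
Final answer: 34


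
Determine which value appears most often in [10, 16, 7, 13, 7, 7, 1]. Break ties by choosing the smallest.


Count the frequency of each value:
  1 appears 1 time(s)
  7 appears 3 time(s)
  10 appears 1 time(s)
  13 appears 1 time(s)
  16 appears 1 time(s)
Maximum frequency is 3.
Only 7 reaches that frequency, so it is the mode.
Final answer: 7


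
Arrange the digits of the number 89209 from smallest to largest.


The number 89209 has digits: 8, 9, 2, 0, 9
Sorted: 0, 2, 8, 9, 9
Joining the sorted digits gives the result.
Final answer: 02899


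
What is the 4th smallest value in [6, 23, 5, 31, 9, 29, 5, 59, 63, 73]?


Sort ascending: [5, 5, 6, 9, 23, 29, 31, 59, 63, 73]
The 4th element (1-indexed) is at index 3.
Value = 9
Final answer: 9


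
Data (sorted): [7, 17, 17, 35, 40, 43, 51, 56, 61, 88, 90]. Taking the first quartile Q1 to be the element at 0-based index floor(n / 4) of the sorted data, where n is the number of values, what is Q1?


The list has n = 11 elements.
Q1 index = floor(11 / 4) = floor(2.75) = 2
Counting from index 0 in the sorted data, the element at index 2 is 17.
Final answer: 17


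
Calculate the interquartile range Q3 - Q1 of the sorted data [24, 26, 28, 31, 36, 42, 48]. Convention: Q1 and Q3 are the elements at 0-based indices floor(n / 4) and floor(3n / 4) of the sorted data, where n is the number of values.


The data has n = 7 elements.
Q1 index = floor(7 / 4) = floor(1.75) = 1; Q3 index = floor(3 * 7 / 4) = floor(5.25) = 5
Q1 = element at index 1 = 26
Q3 = element at index 5 = 42
IQR = 42 - 26 = 16
Final answer: 16


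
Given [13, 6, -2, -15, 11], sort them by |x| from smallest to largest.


Compute absolute values:
  |13| = 13
  |6| = 6
  |-2| = 2
  |-15| = 15
  |11| = 11
Absolute values in increasing order: 2 < 6 < 11 < 13 < 15
Listing the original numbers in that order gives the answer.
Final answer: [-2, 6, 11, 13, -15]


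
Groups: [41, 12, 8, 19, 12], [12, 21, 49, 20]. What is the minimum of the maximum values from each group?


Find max of each group:
  Group 1: [41, 12, 8, 19, 12] -> max = 41
  Group 2: [12, 21, 49, 20] -> max = 49
Maxes: [41, 49]
Minimum of maxes = 41
Final answer: 41


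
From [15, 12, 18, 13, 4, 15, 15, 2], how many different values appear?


List all unique values:
Distinct values: [2, 4, 12, 13, 15, 18]
Count = 6
Final answer: 6


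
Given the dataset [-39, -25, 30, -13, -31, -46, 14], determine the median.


First, sort the list: [-46, -39, -31, -25, -13, 14, 30]
The list has 7 elements (odd count).
The middle index is 3 (0-based), and the element there is -25.
Final answer: -25


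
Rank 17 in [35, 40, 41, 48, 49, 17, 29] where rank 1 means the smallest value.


Sort ascending: [17, 29, 35, 40, 41, 48, 49]
Find 17 in the sorted list.
17 is at position 1 (1-indexed).
Final answer: 1


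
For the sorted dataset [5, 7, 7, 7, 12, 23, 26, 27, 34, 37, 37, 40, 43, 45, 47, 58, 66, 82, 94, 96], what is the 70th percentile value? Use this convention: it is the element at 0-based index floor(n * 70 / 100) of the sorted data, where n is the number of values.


The dataset has n = 20 elements.
Index = floor(20 * 70 / 100) = floor(1400 / 100) = floor(14) = 14
Counting from index 0 in the sorted data, the element at index 14 is 47.
Final answer: 47
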